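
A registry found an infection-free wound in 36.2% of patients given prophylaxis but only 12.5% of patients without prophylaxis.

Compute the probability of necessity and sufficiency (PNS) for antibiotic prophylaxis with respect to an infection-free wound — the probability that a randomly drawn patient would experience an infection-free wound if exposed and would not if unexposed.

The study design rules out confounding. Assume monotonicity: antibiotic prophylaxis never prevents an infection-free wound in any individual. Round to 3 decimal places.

PNS ≈ 0.237

p₁ = 0.362, p₀ = 0.125.
Under exogeneity and monotonicity, PNS = p₁ − p₀.
PNS = 0.362 − 0.125 = 0.237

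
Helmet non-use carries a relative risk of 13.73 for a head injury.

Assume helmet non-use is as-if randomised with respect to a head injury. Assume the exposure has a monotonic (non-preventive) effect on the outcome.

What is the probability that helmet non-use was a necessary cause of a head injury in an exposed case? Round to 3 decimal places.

PN ≈ 0.927

Under exogeneity and monotonicity, PN = (RR − 1) / RR = 1 − 1/RR.
PN = (13.73 − 1) / 13.73 = 12.73 / 13.73 ≈ 0.9272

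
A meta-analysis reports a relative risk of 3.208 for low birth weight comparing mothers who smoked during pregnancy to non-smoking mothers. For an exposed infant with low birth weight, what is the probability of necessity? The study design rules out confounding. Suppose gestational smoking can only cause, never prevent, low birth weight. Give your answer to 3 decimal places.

PN ≈ 0.688

Under exogeneity and monotonicity, PN = (RR − 1) / RR = 1 − 1/RR.
PN = (3.208 − 1) / 3.208 = 2.208 / 3.208 ≈ 0.6883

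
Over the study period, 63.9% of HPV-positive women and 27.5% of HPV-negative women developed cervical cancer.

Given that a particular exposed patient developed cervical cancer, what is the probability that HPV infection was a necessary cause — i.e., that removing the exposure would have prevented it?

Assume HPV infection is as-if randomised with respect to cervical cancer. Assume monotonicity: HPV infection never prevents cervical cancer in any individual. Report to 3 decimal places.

p₁ = 0.639, p₀ = 0.275.
Under exogeneity and monotonicity, PN = (p₁ − p₀) / p₁.
PN = (0.639 − 0.275) / 0.639 = 0.364 / 0.639 ≈ 0.5696

PN ≈ 0.570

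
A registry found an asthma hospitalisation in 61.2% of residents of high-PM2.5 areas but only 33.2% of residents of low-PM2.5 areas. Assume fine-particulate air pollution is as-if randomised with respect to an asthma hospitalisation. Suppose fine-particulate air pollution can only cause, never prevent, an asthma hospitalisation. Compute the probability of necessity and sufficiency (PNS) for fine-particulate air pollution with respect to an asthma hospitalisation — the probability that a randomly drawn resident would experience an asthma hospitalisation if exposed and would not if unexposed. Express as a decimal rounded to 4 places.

PNS ≈ 0.2800

p₁ = 0.612, p₀ = 0.332.
Under exogeneity and monotonicity, PNS = p₁ − p₀.
PNS = 0.612 − 0.332 = 0.28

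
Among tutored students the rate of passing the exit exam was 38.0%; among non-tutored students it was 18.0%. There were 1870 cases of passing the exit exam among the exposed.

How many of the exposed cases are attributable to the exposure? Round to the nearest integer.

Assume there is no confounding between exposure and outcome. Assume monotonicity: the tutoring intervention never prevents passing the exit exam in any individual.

about 984 cases

p₁ = 0.38, p₀ = 0.18.
PN = (p₁ − p₀)/p₁ = (0.38 − 0.18) / 0.38 ≈ 0.52632.
Attributable cases ≈ PN × (exposed cases) = 0.52632 × 1870 ≈ 984.21.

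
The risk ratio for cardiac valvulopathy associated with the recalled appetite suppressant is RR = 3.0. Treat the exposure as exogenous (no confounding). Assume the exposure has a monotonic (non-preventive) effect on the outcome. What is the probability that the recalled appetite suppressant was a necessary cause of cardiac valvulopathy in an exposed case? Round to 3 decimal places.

PN ≈ 0.667

Under exogeneity and monotonicity, PN = (RR − 1) / RR = 1 − 1/RR.
PN = (3.0 − 1) / 3.0 = 2 / 3.0 ≈ 0.6667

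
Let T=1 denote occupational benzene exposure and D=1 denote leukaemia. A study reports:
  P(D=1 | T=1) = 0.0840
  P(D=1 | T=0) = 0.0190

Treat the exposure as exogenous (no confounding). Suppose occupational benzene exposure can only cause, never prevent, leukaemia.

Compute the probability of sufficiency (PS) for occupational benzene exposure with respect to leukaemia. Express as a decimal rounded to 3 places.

PS ≈ 0.066

Let p₁ = 0.084, p₀ = 0.019.
Under exogeneity and monotonicity, PS = (p₁ − p₀) / (1 − p₀).
PS = (0.084 − 0.019) / (1 − 0.019) = 0.065 / 0.981 ≈ 0.0663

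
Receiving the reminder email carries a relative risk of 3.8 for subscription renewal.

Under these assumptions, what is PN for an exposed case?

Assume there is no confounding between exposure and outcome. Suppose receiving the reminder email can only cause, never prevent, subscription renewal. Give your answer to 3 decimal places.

Under exogeneity and monotonicity, PN = (RR − 1) / RR = 1 − 1/RR.
PN = (3.8 − 1) / 3.8 = 2.8 / 3.8 ≈ 0.7368

PN ≈ 0.737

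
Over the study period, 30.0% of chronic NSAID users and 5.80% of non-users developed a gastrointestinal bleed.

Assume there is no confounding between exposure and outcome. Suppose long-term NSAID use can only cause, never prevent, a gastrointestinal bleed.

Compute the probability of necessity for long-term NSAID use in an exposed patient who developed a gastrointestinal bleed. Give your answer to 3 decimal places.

p₁ = 0.3, p₀ = 0.058.
Under exogeneity and monotonicity, PN = (p₁ − p₀) / p₁.
PN = (0.3 − 0.058) / 0.3 = 0.242 / 0.3 ≈ 0.8067

PN ≈ 0.807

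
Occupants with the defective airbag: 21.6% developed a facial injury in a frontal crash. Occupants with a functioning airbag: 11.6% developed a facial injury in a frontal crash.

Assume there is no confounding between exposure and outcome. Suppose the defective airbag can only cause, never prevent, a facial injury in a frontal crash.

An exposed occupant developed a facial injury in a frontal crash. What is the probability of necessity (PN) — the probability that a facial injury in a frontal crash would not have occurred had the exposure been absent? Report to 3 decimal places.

p₁ = 0.216, p₀ = 0.116.
Under exogeneity and monotonicity, PN = (p₁ − p₀) / p₁.
PN = (0.216 − 0.116) / 0.216 = 0.1 / 0.216 ≈ 0.4630

PN ≈ 0.463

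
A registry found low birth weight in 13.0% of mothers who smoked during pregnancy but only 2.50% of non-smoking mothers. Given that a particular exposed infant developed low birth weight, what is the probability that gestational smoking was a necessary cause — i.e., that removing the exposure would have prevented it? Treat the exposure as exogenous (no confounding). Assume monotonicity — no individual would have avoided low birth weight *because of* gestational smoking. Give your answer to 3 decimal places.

PN ≈ 0.808

p₁ = 0.13, p₀ = 0.025.
Under exogeneity and monotonicity, PN = (p₁ − p₀) / p₁.
PN = (0.13 − 0.025) / 0.13 = 0.105 / 0.13 ≈ 0.8077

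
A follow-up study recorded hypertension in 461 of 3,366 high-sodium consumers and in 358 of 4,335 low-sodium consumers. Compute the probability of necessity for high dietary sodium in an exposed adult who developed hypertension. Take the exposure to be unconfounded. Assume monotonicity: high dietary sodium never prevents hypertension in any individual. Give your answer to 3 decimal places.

PN ≈ 0.397

p₁ = P(outcome | exposed) = 461/3366 = 0.13696
p₀ = P(outcome | unexposed) = 358/4335 = 0.082584
Under exogeneity and monotonicity, PN = (p₁ − p₀) / p₁.
PN = (0.13696 − 0.082584) / 0.13696 = 0.054374 / 0.13696 ≈ 0.3970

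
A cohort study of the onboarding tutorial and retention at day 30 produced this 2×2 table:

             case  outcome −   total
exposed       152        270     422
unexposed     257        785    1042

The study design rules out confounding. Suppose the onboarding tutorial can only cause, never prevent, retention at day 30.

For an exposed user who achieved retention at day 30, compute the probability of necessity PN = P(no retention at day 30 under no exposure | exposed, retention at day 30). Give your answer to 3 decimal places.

PN ≈ 0.315

p₁ = P(outcome | exposed) = 152/422 = 0.36019
p₀ = P(outcome | unexposed) = 257/1042 = 0.24664
Under exogeneity and monotonicity, PN = (p₁ − p₀) / p₁.
PN = (0.36019 − 0.24664) / 0.36019 = 0.11355 / 0.36019 ≈ 0.3152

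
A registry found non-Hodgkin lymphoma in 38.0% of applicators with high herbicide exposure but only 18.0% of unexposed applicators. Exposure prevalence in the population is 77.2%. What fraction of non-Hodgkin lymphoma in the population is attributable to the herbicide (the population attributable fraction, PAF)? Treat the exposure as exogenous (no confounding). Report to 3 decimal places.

PAF ≈ 0.462

p₁ = 0.38, p₀ = 0.18.
Overall risk P(Y=1) = π·p₁ + (1−π)·p₀ = 0.772×0.38 + 0.228×0.18 = 0.3344.
Under exogeneity, PAF = [P(Y=1) − p₀] / P(Y=1).
PAF = (0.3344 − 0.18) / 0.3344 ≈ 0.4617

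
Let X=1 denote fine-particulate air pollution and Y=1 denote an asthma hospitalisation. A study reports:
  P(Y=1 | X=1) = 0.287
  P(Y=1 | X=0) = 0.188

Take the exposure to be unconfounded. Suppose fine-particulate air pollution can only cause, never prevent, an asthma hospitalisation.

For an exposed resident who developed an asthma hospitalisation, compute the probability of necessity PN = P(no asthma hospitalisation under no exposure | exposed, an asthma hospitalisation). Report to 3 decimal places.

Let p₁ = 0.287, p₀ = 0.188.
Under exogeneity and monotonicity, PN = (p₁ − p₀) / p₁.
PN = (0.287 − 0.188) / 0.287 = 0.099 / 0.287 ≈ 0.3449

PN ≈ 0.345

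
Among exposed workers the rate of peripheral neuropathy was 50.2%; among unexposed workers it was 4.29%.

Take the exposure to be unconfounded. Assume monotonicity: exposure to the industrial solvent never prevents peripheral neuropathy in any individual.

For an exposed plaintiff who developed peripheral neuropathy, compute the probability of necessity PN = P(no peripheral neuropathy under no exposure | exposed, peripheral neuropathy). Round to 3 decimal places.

PN ≈ 0.915

p₁ = 0.502, p₀ = 0.0429.
Under exogeneity and monotonicity, PN = (p₁ − p₀) / p₁.
PN = (0.502 − 0.0429) / 0.502 = 0.4591 / 0.502 ≈ 0.9145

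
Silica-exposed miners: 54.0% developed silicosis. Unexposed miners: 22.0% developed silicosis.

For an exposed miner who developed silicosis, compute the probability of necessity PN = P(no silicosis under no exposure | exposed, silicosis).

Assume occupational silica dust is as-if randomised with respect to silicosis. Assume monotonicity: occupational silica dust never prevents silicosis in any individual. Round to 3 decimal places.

PN ≈ 0.593

p₁ = 0.54, p₀ = 0.22.
Under exogeneity and monotonicity, PN = (p₁ − p₀) / p₁.
PN = (0.54 − 0.22) / 0.54 = 0.32 / 0.54 ≈ 0.5926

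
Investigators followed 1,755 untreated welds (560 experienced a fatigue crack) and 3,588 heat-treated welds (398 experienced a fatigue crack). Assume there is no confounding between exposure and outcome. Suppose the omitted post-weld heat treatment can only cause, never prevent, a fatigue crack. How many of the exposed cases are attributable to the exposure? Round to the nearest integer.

about 365 cases

p₁ = P(outcome | exposed) = 560/1755 = 0.31909
p₀ = P(outcome | unexposed) = 398/3588 = 0.11093
PN = (p₁ − p₀)/p₁ = (0.31909 − 0.11093) / 0.31909 ≈ 0.65237.
Attributable cases ≈ PN × (exposed cases) = 0.65237 × 560 ≈ 365.33.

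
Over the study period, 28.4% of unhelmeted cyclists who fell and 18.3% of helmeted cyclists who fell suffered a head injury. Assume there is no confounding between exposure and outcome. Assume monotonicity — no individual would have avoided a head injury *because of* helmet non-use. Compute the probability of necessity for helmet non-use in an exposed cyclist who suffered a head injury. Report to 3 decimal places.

p₁ = 0.284, p₀ = 0.183.
Under exogeneity and monotonicity, PN = (p₁ − p₀) / p₁.
PN = (0.284 − 0.183) / 0.284 = 0.101 / 0.284 ≈ 0.3556

PN ≈ 0.356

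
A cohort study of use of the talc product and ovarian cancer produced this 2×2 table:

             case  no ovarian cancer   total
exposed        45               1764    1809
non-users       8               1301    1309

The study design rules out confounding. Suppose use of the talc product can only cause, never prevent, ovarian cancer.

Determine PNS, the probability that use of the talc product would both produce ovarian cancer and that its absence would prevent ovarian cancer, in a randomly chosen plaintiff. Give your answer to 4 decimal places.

PNS ≈ 0.0188

p₁ = P(outcome | exposed) = 45/1809 = 0.024876
p₀ = P(outcome | unexposed) = 8/1309 = 0.0061115
Under exogeneity and monotonicity, PNS = p₁ − p₀.
PNS = 0.024876 − 0.0061115 = 0.018764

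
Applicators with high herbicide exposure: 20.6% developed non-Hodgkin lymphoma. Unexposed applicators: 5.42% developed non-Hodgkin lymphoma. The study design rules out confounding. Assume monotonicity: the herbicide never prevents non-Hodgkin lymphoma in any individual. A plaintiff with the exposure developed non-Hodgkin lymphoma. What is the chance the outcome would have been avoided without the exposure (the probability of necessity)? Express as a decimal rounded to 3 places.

p₁ = 0.206, p₀ = 0.0542.
Under exogeneity and monotonicity, PN = (p₁ − p₀) / p₁.
PN = (0.206 − 0.0542) / 0.206 = 0.1518 / 0.206 ≈ 0.7369

PN ≈ 0.737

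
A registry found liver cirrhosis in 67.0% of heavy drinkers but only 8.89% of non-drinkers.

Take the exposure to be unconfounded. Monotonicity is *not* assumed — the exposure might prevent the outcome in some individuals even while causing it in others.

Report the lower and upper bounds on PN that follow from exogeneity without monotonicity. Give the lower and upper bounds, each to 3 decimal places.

0.867 ≤ PN ≤ 1.000

p₁ = 0.67, p₀ = 0.0889.
Under exogeneity alone the bounds on PN are max{0,(p₁−p₀)/p₁} ≤ PN ≤ min{1,(1−p₀)/p₁}.
  lower = (p₁ − p₀)/p₁ = 0.5811 / 0.67 ≈ 0.8673
  upper = min{1, (1 − p₀)/p₁} = 0.9111 / 0.67 ≈ 1.3599 → capped at 1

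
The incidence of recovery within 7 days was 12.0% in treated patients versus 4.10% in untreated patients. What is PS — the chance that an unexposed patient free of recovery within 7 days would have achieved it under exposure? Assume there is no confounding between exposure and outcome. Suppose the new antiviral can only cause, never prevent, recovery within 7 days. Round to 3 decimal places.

p₁ = 0.12, p₀ = 0.041.
Under exogeneity and monotonicity, PS = (p₁ − p₀) / (1 − p₀).
PS = (0.12 − 0.041) / (1 − 0.041) = 0.079 / 0.959 ≈ 0.0824

PS ≈ 0.082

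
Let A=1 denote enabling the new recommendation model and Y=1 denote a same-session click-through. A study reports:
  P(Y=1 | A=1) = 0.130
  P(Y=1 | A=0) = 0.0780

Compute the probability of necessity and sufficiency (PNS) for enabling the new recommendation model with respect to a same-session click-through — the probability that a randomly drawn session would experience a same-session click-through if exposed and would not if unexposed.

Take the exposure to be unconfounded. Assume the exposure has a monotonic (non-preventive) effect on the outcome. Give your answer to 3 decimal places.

PNS ≈ 0.052

Let p₁ = 0.13, p₀ = 0.078.
Under exogeneity and monotonicity, PNS = p₁ − p₀.
PNS = 0.13 − 0.078 = 0.052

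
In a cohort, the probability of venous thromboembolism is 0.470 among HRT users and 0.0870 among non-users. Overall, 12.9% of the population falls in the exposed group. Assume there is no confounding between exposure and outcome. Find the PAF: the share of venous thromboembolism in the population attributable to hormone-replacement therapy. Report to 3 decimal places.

PAF ≈ 0.362

Let p₁ = 0.47, p₀ = 0.087.
Overall risk P(Y=1) = π·p₁ + (1−π)·p₀ = 0.129×0.47 + 0.871×0.087 = 0.13641.
Under exogeneity, PAF = [P(Y=1) − p₀] / P(Y=1).
PAF = (0.13641 − 0.087) / 0.13641 ≈ 0.3622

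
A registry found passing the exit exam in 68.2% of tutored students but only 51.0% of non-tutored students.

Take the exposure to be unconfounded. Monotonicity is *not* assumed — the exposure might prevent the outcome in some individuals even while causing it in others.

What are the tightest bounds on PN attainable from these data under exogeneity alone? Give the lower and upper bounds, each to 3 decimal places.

p₁ = 0.682, p₀ = 0.51.
Under exogeneity alone the bounds on PN are max{0,(p₁−p₀)/p₁} ≤ PN ≤ min{1,(1−p₀)/p₁}.
  lower = (p₁ − p₀)/p₁ = 0.172 / 0.682 ≈ 0.2522
  upper = min{1, (1 − p₀)/p₁} = 0.49 / 0.682 ≈ 0.7185

0.252 ≤ PN ≤ 0.718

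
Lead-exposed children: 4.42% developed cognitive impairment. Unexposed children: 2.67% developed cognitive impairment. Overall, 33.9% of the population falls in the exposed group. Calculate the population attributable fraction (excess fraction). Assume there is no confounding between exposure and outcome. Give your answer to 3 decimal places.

p₁ = 0.0442, p₀ = 0.0267.
Overall risk P(Y=1) = π·p₁ + (1−π)·p₀ = 0.339×0.0442 + 0.661×0.0267 = 0.032632.
Under exogeneity, PAF = [P(Y=1) − p₀] / P(Y=1).
PAF = (0.032632 − 0.0267) / 0.032632 ≈ 0.1818

PAF ≈ 0.182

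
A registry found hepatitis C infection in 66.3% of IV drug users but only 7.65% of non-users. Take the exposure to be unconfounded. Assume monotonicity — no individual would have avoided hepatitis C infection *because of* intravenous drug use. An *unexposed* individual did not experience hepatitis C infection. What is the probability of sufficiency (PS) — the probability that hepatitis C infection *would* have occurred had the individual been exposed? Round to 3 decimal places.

PS ≈ 0.635

p₁ = 0.663, p₀ = 0.0765.
Under exogeneity and monotonicity, PS = (p₁ − p₀) / (1 − p₀).
PS = (0.663 − 0.0765) / (1 − 0.0765) = 0.5865 / 0.9235 ≈ 0.6351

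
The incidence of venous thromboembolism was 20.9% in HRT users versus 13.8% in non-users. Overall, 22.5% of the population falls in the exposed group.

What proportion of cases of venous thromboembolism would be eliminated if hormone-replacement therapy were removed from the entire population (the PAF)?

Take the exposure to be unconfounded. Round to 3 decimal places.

p₁ = 0.209, p₀ = 0.138.
Overall risk P(Y=1) = π·p₁ + (1−π)·p₀ = 0.225×0.209 + 0.775×0.138 = 0.15398.
Under exogeneity, PAF = [P(Y=1) − p₀] / P(Y=1).
PAF = (0.15398 − 0.138) / 0.15398 ≈ 0.1038

PAF ≈ 0.104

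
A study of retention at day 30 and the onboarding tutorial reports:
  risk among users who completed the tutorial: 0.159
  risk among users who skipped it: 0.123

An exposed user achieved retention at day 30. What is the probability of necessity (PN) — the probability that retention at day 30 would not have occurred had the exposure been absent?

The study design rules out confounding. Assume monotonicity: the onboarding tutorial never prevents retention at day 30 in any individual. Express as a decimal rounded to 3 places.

PN ≈ 0.226

Let p₁ = 0.159, p₀ = 0.123.
Under exogeneity and monotonicity, PN = (p₁ − p₀) / p₁.
PN = (0.159 − 0.123) / 0.159 = 0.036 / 0.159 ≈ 0.2264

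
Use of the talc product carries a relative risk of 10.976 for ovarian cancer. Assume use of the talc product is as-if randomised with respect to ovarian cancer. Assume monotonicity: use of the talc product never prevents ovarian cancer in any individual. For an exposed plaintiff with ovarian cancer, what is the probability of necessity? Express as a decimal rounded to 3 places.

Under exogeneity and monotonicity, PN = (RR − 1) / RR = 1 − 1/RR.
PN = (10.976 − 1) / 10.976 = 9.976 / 10.976 ≈ 0.9089

PN ≈ 0.909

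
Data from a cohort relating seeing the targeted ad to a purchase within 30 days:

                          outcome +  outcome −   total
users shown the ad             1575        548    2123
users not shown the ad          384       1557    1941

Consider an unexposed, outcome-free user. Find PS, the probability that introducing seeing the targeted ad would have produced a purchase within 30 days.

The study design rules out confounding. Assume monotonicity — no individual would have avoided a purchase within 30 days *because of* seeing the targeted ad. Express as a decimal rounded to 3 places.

PS ≈ 0.678

p₁ = P(outcome | exposed) = 1575/2123 = 0.74187
p₀ = P(outcome | unexposed) = 384/1941 = 0.19784
Under exogeneity and monotonicity, PS = (p₁ − p₀)/(1 − p₀).
PS = (0.74187 − 0.19784) / 0.80216 ≈ 0.6782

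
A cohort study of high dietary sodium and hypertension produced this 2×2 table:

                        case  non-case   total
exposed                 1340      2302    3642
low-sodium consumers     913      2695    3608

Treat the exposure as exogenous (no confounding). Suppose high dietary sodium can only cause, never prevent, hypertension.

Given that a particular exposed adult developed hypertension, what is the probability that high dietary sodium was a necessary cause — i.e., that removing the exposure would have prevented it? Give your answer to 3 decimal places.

p₁ = P(outcome | exposed) = 1340/3642 = 0.36793
p₀ = P(outcome | unexposed) = 913/3608 = 0.25305
Under exogeneity and monotonicity, PN = (p₁ − p₀) / p₁.
PN = (0.36793 − 0.25305) / 0.36793 = 0.11488 / 0.36793 ≈ 0.3122

PN ≈ 0.312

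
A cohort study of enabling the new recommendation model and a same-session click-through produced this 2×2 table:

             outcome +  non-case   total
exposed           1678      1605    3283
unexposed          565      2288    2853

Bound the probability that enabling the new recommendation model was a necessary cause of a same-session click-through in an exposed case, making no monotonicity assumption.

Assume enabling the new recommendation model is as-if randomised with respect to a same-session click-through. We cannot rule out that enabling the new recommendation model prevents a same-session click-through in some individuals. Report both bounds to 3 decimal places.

p₁ = P(outcome | exposed) = 1678/3283 = 0.51112
p₀ = P(outcome | unexposed) = 565/2853 = 0.19804
Under exogeneity alone the bounds on PN are max{0,(p₁−p₀)/p₁} ≤ PN ≤ min{1,(1−p₀)/p₁}.
  lower = (p₁ − p₀)/p₁ = 0.31308 / 0.51112 ≈ 0.6125
  upper = min{1, (1 − p₀)/p₁} = 0.80196 / 0.51112 ≈ 1.5690 → capped at 1

0.613 ≤ PN ≤ 1.000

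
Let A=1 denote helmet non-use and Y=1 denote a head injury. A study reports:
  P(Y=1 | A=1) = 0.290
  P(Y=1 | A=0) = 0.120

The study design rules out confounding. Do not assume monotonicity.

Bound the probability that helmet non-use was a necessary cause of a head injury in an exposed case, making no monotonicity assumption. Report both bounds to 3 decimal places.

0.586 ≤ PN ≤ 1.000

Let p₁ = 0.29, p₀ = 0.12.
Under exogeneity alone the bounds on PN are max{0,(p₁−p₀)/p₁} ≤ PN ≤ min{1,(1−p₀)/p₁}.
  lower = (p₁ − p₀)/p₁ = 0.17 / 0.29 ≈ 0.5862
  upper = min{1, (1 − p₀)/p₁} = 0.88 / 0.29 ≈ 3.0345 → capped at 1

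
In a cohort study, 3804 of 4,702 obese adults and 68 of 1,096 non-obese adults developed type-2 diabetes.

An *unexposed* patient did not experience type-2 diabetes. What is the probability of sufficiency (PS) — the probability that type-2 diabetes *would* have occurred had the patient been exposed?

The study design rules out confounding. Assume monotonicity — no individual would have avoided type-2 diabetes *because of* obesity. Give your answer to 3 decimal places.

p₁ = P(outcome | exposed) = 3804/4702 = 0.80902
p₀ = P(outcome | unexposed) = 68/1096 = 0.062044
Under exogeneity and monotonicity, PS = (p₁ − p₀) / (1 − p₀).
PS = (0.80902 − 0.062044) / (1 − 0.062044) = 0.74697 / 0.93796 ≈ 0.7964

PS ≈ 0.796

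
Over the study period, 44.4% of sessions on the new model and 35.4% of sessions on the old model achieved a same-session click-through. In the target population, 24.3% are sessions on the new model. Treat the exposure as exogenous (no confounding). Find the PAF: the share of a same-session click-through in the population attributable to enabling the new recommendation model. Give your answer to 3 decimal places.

p₁ = 0.444, p₀ = 0.354.
Overall risk P(Y=1) = π·p₁ + (1−π)·p₀ = 0.243×0.444 + 0.757×0.354 = 0.37587.
Under exogeneity, PAF = [P(Y=1) − p₀] / P(Y=1).
PAF = (0.37587 − 0.354) / 0.37587 ≈ 0.0582

PAF ≈ 0.058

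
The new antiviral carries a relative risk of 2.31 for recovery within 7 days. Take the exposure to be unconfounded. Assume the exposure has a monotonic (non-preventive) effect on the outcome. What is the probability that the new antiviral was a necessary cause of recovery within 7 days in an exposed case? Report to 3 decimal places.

PN ≈ 0.567

Under exogeneity and monotonicity, PN = (RR − 1) / RR = 1 − 1/RR.
PN = (2.31 − 1) / 2.31 = 1.31 / 2.31 ≈ 0.5671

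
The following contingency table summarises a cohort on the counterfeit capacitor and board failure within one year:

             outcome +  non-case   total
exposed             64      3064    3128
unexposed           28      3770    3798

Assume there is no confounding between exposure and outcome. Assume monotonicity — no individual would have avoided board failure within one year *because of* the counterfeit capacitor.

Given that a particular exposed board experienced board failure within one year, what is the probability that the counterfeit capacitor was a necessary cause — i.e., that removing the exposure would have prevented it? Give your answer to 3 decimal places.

p₁ = P(outcome | exposed) = 64/3128 = 0.02046
p₀ = P(outcome | unexposed) = 28/3798 = 0.0073723
Under exogeneity and monotonicity, PN = (p₁ − p₀)/p₁.
PN = (0.02046 − 0.0073723) / 0.02046 ≈ 0.6397

PN ≈ 0.640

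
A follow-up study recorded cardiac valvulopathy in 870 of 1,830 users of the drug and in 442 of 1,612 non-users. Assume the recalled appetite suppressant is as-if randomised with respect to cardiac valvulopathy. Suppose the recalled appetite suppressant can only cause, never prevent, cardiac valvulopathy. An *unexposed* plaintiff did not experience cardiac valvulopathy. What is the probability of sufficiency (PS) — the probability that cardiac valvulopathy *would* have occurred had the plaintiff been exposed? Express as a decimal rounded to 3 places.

p₁ = P(outcome | exposed) = 870/1830 = 0.47541
p₀ = P(outcome | unexposed) = 442/1612 = 0.27419
Under exogeneity and monotonicity, PS = (p₁ − p₀) / (1 − p₀).
PS = (0.47541 − 0.27419) / (1 − 0.27419) = 0.20122 / 0.72581 ≈ 0.2772

PS ≈ 0.277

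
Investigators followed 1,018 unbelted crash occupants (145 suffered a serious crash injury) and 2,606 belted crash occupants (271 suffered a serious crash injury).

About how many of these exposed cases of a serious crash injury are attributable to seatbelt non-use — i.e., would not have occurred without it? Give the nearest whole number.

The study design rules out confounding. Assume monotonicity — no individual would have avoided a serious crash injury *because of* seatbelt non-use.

about 39 cases

p₁ = P(outcome | exposed) = 145/1018 = 0.14244
p₀ = P(outcome | unexposed) = 271/2606 = 0.10399
PN = (p₁ − p₀)/p₁ = (0.14244 − 0.10399) / 0.14244 ≈ 0.26991.
Attributable cases ≈ PN × (exposed cases) = 0.26991 × 145 ≈ 39.14.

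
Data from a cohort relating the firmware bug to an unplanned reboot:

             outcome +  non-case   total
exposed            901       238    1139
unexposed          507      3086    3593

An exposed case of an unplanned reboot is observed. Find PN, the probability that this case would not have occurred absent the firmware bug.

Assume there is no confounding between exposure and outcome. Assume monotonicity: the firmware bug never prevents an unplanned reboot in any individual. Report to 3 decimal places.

p₁ = P(outcome | exposed) = 901/1139 = 0.79104
p₀ = P(outcome | unexposed) = 507/3593 = 0.14111
Under exogeneity and monotonicity, PN = (p₁ − p₀) / p₁.
PN = (0.79104 − 0.14111) / 0.79104 = 0.64994 / 0.79104 ≈ 0.8216

PN ≈ 0.822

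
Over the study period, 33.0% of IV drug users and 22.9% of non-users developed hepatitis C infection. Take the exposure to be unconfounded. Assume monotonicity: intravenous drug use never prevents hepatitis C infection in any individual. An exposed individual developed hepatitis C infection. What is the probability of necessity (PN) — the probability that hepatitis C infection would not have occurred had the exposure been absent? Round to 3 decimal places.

PN ≈ 0.306

p₁ = 0.33, p₀ = 0.229.
Under exogeneity and monotonicity, PN = (p₁ − p₀) / p₁.
PN = (0.33 − 0.229) / 0.33 = 0.101 / 0.33 ≈ 0.3061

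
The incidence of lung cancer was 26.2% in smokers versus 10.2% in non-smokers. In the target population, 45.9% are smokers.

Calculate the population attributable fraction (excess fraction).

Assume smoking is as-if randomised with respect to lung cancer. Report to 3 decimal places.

PAF ≈ 0.419

p₁ = 0.262, p₀ = 0.102.
Overall risk P(Y=1) = π·p₁ + (1−π)·p₀ = 0.459×0.262 + 0.541×0.102 = 0.17544.
Under exogeneity, PAF = [P(Y=1) − p₀] / P(Y=1).
PAF = (0.17544 − 0.102) / 0.17544 ≈ 0.4186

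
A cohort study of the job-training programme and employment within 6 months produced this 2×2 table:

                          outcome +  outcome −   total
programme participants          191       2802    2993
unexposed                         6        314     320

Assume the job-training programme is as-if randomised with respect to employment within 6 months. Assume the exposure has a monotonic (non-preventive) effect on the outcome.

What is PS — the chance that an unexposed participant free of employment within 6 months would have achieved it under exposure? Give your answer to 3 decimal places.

PS ≈ 0.046

p₁ = P(outcome | exposed) = 191/2993 = 0.063816
p₀ = P(outcome | unexposed) = 6/320 = 0.01875
Under exogeneity and monotonicity, PS = (p₁ − p₀) / (1 − p₀).
PS = (0.063816 − 0.01875) / (1 − 0.01875) = 0.045066 / 0.98125 ≈ 0.0459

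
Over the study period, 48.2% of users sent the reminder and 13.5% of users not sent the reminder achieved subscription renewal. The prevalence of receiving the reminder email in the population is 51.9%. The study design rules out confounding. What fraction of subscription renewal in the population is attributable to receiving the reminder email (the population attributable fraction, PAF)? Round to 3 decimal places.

PAF ≈ 0.572

p₁ = 0.482, p₀ = 0.135.
Overall risk P(Y=1) = π·p₁ + (1−π)·p₀ = 0.519×0.482 + 0.481×0.135 = 0.31509.
Under exogeneity, PAF = [P(Y=1) − p₀] / P(Y=1).
PAF = (0.31509 − 0.135) / 0.31509 ≈ 0.5716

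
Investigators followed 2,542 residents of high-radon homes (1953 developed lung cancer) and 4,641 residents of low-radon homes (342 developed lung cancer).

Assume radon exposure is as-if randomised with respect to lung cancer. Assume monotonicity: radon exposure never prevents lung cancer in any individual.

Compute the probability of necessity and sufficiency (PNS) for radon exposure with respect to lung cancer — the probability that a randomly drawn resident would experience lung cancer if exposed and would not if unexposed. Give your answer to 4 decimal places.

PNS ≈ 0.6946

p₁ = P(outcome | exposed) = 1953/2542 = 0.76829
p₀ = P(outcome | unexposed) = 342/4641 = 0.073691
Under exogeneity and monotonicity, PNS = p₁ − p₀.
PNS = 0.76829 − 0.073691 = 0.6946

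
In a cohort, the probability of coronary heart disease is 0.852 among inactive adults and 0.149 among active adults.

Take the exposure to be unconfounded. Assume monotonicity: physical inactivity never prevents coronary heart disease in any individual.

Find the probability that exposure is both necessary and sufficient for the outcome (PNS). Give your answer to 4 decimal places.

Let p₁ = 0.852, p₀ = 0.149.
Under exogeneity and monotonicity, PNS = p₁ − p₀.
PNS = 0.852 − 0.149 = 0.703

PNS ≈ 0.7030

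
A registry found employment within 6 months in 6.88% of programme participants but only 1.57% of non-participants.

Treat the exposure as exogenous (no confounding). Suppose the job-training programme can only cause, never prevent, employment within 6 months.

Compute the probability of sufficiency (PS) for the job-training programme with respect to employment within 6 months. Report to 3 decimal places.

PS ≈ 0.054

p₁ = 0.0688, p₀ = 0.0157.
Under exogeneity and monotonicity, PS = (p₁ − p₀) / (1 − p₀).
PS = (0.0688 − 0.0157) / (1 − 0.0157) = 0.0531 / 0.9843 ≈ 0.0539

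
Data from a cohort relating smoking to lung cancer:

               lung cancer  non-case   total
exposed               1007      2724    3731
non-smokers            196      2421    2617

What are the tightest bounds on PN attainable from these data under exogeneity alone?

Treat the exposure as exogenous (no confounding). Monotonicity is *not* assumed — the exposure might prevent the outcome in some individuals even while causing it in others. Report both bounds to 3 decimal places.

0.723 ≤ PN ≤ 1.000

p₁ = P(outcome | exposed) = 1007/3731 = 0.2699
p₀ = P(outcome | unexposed) = 196/2617 = 0.074895
Under exogeneity alone the bounds on PN are max{0,(p₁−p₀)/p₁} ≤ PN ≤ min{1,(1−p₀)/p₁}.
  lower = (p₁ − p₀)/p₁ = 0.19501 / 0.2699 ≈ 0.7225
  upper = min{1, (1 − p₀)/p₁} = 0.92511 / 0.2699 ≈ 3.4276 → capped at 1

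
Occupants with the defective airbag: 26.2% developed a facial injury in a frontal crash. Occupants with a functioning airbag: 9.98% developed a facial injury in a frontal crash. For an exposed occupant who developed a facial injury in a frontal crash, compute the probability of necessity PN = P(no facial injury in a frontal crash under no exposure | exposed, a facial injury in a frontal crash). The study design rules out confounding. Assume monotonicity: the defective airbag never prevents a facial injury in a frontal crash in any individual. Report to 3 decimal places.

p₁ = 0.262, p₀ = 0.0998.
Under exogeneity and monotonicity, PN = (p₁ − p₀) / p₁.
PN = (0.262 − 0.0998) / 0.262 = 0.1622 / 0.262 ≈ 0.6191

PN ≈ 0.619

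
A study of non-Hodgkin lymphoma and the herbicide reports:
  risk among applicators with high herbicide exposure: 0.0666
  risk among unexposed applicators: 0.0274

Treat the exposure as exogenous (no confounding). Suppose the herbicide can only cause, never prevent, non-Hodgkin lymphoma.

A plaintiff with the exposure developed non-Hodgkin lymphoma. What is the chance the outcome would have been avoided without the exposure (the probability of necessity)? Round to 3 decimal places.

Let p₁ = 0.0666, p₀ = 0.0274.
Under exogeneity and monotonicity, PN = (p₁ − p₀) / p₁.
PN = (0.0666 − 0.0274) / 0.0666 = 0.0392 / 0.0666 ≈ 0.5886

PN ≈ 0.589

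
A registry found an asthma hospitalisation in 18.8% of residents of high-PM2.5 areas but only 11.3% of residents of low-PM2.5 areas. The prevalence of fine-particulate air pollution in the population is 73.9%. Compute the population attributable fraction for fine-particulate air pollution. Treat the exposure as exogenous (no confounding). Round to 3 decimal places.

p₁ = 0.188, p₀ = 0.113.
Overall risk P(Y=1) = π·p₁ + (1−π)·p₀ = 0.739×0.188 + 0.261×0.113 = 0.16843.
Under exogeneity, PAF = [P(Y=1) − p₀] / P(Y=1).
PAF = (0.16843 − 0.113) / 0.16843 ≈ 0.3291

PAF ≈ 0.329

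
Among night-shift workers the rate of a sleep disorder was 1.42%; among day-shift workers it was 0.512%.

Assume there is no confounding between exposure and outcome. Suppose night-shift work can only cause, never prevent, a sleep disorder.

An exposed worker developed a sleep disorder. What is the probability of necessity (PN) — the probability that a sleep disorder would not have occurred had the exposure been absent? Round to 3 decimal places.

PN ≈ 0.639

p₁ = 0.0142, p₀ = 0.00512.
Under exogeneity and monotonicity, PN = (p₁ − p₀) / p₁.
PN = (0.0142 − 0.00512) / 0.0142 = 0.00908 / 0.0142 ≈ 0.6394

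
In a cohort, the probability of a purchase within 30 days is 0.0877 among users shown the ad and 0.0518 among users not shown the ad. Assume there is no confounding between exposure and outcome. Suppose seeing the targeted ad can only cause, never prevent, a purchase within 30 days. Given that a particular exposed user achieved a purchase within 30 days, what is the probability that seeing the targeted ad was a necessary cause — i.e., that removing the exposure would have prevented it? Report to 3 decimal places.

Let p₁ = 0.0877, p₀ = 0.0518.
Under exogeneity and monotonicity, PN = (p₁ − p₀) / p₁.
PN = (0.0877 − 0.0518) / 0.0877 = 0.0359 / 0.0877 ≈ 0.4094

PN ≈ 0.409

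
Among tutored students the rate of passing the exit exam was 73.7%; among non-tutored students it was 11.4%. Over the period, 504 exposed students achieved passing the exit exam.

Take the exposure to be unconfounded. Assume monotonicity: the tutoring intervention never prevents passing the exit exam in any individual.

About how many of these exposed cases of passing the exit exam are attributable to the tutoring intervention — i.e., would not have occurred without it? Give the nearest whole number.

p₁ = 0.737, p₀ = 0.114.
PN = (p₁ − p₀)/p₁ = (0.737 − 0.114) / 0.737 ≈ 0.84532.
Attributable cases ≈ PN × (exposed cases) = 0.84532 × 504 ≈ 426.04.

about 426 cases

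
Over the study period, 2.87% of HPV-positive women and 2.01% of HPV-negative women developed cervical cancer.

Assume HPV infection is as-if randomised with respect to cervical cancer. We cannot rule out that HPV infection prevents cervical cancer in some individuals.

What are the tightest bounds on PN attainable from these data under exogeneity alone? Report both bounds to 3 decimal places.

p₁ = 0.0287, p₀ = 0.0201.
Under exogeneity alone the bounds on PN are max{0,(p₁−p₀)/p₁} ≤ PN ≤ min{1,(1−p₀)/p₁}.
  lower = (p₁ − p₀)/p₁ = 0.0086 / 0.0287 ≈ 0.2997
  upper = min{1, (1 − p₀)/p₁} = 0.9799 / 0.0287 ≈ 34.1429 → capped at 1

0.300 ≤ PN ≤ 1.000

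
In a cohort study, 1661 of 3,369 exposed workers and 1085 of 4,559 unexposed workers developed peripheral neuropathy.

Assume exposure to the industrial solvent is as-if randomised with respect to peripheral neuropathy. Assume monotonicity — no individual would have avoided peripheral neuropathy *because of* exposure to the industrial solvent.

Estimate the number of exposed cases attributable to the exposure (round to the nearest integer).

about 859 cases

p₁ = P(outcome | exposed) = 1661/3369 = 0.49302
p₀ = P(outcome | unexposed) = 1085/4559 = 0.23799
PN = (p₁ − p₀)/p₁ = (0.49302 − 0.23799) / 0.49302 ≈ 0.51728.
Attributable cases ≈ PN × (exposed cases) = 0.51728 × 1661 ≈ 859.21.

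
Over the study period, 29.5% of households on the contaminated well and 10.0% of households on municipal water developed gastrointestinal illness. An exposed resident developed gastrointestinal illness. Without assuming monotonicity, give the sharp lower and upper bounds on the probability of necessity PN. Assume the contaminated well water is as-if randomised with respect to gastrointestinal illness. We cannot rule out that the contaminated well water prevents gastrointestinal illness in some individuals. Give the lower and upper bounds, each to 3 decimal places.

p₁ = 0.295, p₀ = 0.1.
Under exogeneity alone the bounds on PN are max{0,(p₁−p₀)/p₁} ≤ PN ≤ min{1,(1−p₀)/p₁}.
  lower = (p₁ − p₀)/p₁ = 0.195 / 0.295 ≈ 0.6610
  upper = min{1, (1 − p₀)/p₁} = 0.9 / 0.295 ≈ 3.0508 → capped at 1

0.661 ≤ PN ≤ 1.000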